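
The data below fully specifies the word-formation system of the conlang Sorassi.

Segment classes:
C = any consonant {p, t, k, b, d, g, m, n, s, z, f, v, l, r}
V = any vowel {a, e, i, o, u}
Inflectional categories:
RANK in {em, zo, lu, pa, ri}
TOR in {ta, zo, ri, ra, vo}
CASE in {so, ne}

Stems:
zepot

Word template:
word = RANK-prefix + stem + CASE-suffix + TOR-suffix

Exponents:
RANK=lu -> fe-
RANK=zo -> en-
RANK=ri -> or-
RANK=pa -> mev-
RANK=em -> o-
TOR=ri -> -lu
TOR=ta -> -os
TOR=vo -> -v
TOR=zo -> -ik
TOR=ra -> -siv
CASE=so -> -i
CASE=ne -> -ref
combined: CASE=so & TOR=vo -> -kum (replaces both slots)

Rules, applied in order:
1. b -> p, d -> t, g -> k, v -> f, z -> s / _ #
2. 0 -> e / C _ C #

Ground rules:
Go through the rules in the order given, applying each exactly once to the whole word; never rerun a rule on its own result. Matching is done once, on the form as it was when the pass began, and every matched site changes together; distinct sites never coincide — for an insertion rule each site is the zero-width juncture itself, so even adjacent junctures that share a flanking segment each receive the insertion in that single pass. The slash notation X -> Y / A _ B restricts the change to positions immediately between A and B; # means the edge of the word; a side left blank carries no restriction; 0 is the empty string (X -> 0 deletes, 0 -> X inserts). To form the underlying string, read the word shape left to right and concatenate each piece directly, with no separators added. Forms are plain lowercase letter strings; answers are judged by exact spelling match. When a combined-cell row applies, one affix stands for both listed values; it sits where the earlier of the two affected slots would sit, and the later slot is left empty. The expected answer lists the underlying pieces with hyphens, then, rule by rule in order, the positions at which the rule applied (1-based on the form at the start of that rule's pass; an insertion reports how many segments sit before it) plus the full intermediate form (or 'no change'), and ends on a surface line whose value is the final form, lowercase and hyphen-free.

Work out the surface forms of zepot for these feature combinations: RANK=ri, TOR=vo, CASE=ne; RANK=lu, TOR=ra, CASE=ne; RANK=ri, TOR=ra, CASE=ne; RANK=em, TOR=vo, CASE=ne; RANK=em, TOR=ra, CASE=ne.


cell RANK=ri, TOR=vo, CASE=ne:
underlying: or-zepot-ref-v
1. b -> p, d -> t, g -> k, v -> f, z -> s / _ #: fires at position(s) 11: orzepotreff
2. 0 -> e / C _ C #: inserts after position(s) 10: orzepotrefef
surface: orzepotrefef

cell RANK=lu, TOR=ra, CASE=ne:
underlying: fe-zepot-ref-siv
1. b -> p, d -> t, g -> k, v -> f, z -> s / _ #: fires at position(s) 13: fezepotrefsif
2. 0 -> e / C _ C #: no change
surface: fezepotrefsif

cell RANK=ri, TOR=ra, CASE=ne:
underlying: or-zepot-ref-siv
1. b -> p, d -> t, g -> k, v -> f, z -> s / _ #: fires at position(s) 13: orzepotrefsif
2. 0 -> e / C _ C #: no change
surface: orzepotrefsif

cell RANK=em, TOR=vo, CASE=ne:
underlying: o-zepot-ref-v
1. b -> p, d -> t, g -> k, v -> f, z -> s / _ #: fires at position(s) 10: ozepotreff
2. 0 -> e / C _ C #: inserts after position(s) 9: ozepotrefef
surface: ozepotrefef

cell RANK=em, TOR=ra, CASE=ne:
underlying: o-zepot-ref-siv
1. b -> p, d -> t, g -> k, v -> f, z -> s / _ #: fires at position(s) 12: ozepotrefsif
2. 0 -> e / C _ C #: no change
surface: ozepotrefsif


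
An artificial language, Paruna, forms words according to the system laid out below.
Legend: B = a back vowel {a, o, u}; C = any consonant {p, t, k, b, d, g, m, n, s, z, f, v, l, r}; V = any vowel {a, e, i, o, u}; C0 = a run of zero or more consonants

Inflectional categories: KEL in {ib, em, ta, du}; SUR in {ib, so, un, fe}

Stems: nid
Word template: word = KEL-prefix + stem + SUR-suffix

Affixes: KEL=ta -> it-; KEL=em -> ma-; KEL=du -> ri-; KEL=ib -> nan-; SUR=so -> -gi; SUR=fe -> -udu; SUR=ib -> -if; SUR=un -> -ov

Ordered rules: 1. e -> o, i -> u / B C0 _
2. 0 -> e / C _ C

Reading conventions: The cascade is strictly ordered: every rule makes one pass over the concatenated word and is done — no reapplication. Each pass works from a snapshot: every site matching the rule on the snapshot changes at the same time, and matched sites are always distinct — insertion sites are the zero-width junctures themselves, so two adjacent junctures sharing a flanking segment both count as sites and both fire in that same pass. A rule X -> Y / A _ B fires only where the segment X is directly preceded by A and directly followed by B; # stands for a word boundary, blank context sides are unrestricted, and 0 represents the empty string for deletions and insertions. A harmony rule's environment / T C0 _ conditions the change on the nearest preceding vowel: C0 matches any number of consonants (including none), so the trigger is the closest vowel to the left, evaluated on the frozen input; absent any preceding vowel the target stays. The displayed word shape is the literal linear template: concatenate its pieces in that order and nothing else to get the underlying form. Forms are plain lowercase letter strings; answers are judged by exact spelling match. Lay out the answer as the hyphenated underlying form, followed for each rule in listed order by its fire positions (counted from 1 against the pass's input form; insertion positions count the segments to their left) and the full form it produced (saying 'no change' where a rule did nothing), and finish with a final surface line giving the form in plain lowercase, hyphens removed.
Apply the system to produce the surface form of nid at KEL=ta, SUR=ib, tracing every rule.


underlying: it-nid-if
1. e -> o, i -> u / B C0 _: no change
2. 0 -> e / C _ C: inserts after position(s) 2: itenidif
surface: itenidif


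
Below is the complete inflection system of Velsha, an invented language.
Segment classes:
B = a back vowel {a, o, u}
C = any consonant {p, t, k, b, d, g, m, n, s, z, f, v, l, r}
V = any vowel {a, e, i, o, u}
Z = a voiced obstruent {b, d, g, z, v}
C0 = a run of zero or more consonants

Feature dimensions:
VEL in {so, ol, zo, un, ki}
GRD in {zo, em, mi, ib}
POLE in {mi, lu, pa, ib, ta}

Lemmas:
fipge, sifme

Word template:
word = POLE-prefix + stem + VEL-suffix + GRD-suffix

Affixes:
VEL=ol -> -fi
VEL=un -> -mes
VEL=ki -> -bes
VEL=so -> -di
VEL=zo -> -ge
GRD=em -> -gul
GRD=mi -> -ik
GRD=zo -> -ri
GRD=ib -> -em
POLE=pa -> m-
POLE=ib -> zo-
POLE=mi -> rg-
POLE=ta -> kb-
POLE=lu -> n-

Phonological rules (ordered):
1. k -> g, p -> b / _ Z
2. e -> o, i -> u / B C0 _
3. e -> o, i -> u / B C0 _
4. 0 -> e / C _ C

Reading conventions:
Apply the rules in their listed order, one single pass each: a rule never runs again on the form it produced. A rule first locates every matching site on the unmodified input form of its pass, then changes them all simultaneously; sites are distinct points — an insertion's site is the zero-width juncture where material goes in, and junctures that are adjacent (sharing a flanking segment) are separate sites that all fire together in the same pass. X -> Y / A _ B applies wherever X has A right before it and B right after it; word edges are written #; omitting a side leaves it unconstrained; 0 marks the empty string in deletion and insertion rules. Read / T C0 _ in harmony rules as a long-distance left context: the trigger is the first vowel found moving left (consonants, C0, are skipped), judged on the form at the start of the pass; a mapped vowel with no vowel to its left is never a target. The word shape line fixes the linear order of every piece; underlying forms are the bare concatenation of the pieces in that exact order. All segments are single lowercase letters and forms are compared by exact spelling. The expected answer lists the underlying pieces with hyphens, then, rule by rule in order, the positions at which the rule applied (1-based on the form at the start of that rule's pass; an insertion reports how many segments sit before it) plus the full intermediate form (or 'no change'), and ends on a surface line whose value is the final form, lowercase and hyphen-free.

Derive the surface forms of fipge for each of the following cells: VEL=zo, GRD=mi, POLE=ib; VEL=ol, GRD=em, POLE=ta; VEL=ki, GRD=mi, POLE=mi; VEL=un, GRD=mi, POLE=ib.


cell VEL=zo, GRD=mi, POLE=ib:
underlying: zo-fipge-ge-ik
1. k -> g, p -> b / _ Z: fires at position(s) 5: zofibgegeik
2. e -> o, i -> u / B C0 _: fires at position(s) 4: zofubgegeik
3. e -> o, i -> u / B C0 _: fires at position(s) 7: zofubgogeik
4. 0 -> e / C _ C: inserts after position(s) 5: zofubegogeik
surface: zofubegogeik

cell VEL=ol, GRD=em, POLE=ta:
underlying: kb-fipge-fi-gul
1. k -> g, p -> b / _ Z: fires at position(s) 1, 5: gbfibgefigul
2. e -> o, i -> u / B C0 _: no change
3. e -> o, i -> u / B C0 _: no change
4. 0 -> e / C _ C: inserts after position(s) 1, 2, 5: gebefibegefigul
surface: gebefibegefigul

cell VEL=ki, GRD=mi, POLE=mi:
underlying: rg-fipge-bes-ik
1. k -> g, p -> b / _ Z: fires at position(s) 5: rgfibgebesik
2. e -> o, i -> u / B C0 _: no change
3. e -> o, i -> u / B C0 _: no change
4. 0 -> e / C _ C: inserts after position(s) 1, 2, 5: regefibegebesik
surface: regefibegebesik

cell VEL=un, GRD=mi, POLE=ib:
underlying: zo-fipge-mes-ik
1. k -> g, p -> b / _ Z: fires at position(s) 5: zofibgemesik
2. e -> o, i -> u / B C0 _: fires at position(s) 4: zofubgemesik
3. e -> o, i -> u / B C0 _: fires at position(s) 7: zofubgomesik
4. 0 -> e / C _ C: inserts after position(s) 5: zofubegomesik
surface: zofubegomesik


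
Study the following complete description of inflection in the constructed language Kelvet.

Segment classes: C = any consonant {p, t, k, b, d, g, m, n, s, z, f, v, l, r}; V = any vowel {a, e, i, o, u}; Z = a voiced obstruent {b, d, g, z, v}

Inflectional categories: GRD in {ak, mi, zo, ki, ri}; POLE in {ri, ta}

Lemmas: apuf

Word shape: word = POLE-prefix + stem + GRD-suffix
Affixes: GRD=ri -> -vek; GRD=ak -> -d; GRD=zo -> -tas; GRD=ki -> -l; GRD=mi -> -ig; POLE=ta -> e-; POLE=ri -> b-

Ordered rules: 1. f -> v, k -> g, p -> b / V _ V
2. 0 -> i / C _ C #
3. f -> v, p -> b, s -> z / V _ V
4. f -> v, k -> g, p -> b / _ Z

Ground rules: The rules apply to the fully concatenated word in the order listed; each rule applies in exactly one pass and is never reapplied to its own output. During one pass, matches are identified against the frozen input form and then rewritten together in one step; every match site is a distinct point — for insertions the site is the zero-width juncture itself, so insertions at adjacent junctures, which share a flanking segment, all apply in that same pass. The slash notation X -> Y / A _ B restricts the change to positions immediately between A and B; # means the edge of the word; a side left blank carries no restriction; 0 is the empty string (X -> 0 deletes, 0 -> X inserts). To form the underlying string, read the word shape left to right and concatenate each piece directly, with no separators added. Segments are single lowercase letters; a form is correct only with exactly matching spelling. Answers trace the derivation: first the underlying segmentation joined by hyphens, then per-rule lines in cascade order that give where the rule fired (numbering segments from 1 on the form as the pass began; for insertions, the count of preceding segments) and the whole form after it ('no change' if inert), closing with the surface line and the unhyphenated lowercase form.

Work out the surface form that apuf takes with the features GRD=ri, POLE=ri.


underlying: b-apuf-vek
1. f -> v, k -> g, p -> b / V _ V: fires at position(s) 3: babufvek
2. 0 -> i / C _ C #: no change
3. f -> v, p -> b, s -> z / V _ V: no change
4. f -> v, k -> g, p -> b / _ Z: fires at position(s) 5: babuvvek
surface: babuvvek


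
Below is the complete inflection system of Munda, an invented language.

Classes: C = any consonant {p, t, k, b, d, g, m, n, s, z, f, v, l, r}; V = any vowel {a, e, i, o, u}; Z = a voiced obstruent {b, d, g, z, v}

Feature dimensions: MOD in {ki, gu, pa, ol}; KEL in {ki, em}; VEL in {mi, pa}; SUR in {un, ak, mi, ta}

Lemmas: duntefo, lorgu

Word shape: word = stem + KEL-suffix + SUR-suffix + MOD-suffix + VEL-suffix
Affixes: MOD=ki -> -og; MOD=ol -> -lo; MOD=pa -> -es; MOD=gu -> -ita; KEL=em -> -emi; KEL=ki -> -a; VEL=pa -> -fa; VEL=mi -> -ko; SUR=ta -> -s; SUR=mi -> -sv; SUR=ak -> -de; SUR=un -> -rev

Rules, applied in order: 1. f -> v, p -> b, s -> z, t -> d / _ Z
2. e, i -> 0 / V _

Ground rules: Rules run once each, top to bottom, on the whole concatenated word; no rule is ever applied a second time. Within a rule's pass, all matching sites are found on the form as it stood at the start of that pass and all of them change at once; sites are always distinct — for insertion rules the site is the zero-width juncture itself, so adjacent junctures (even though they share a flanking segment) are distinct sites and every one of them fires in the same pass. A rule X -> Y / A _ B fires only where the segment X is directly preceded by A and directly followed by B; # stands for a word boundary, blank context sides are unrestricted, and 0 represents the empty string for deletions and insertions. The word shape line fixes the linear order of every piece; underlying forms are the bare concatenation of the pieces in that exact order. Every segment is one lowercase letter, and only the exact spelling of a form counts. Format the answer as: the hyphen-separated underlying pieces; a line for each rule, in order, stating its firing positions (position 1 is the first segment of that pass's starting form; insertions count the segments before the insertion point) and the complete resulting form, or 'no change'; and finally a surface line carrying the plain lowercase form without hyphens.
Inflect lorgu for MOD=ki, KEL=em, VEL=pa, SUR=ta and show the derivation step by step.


underlying: lorgu-emi-s-og-fa
1. f -> v, p -> b, s -> z, t -> d / _ Z: no change
2. e, i -> 0 / V _: fires at position(s) 6: lorgumisogfa
surface: lorgumisogfa


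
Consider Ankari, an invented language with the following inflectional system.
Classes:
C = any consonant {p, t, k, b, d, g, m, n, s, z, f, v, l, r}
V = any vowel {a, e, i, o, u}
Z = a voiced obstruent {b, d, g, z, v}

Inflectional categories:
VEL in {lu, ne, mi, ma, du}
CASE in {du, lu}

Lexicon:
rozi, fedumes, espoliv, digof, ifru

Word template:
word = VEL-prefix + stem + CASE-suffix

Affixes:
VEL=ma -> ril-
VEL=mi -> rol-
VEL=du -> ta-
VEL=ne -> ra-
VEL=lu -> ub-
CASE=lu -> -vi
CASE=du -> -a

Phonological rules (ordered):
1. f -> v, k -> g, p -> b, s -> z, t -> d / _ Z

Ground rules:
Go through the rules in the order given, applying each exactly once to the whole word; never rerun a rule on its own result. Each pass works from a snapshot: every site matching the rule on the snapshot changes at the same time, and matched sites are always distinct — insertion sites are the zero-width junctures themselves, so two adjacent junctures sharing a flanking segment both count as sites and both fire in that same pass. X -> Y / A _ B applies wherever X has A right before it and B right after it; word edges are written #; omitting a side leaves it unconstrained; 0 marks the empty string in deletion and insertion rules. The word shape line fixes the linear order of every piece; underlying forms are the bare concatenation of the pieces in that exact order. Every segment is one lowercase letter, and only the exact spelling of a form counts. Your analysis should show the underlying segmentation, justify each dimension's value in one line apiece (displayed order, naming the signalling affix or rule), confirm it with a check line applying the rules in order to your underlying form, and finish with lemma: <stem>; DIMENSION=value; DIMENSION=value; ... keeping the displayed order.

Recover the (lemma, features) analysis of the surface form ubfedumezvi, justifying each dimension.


underlying: ub-fedumes-vi
VEL=lu - signalled by the affix ub-
CASE=lu - signalled by the affix -vi
check: ubfedumesvi -> ubfedumezvi
lemma: fedumes; VEL=lu; CASE=lu


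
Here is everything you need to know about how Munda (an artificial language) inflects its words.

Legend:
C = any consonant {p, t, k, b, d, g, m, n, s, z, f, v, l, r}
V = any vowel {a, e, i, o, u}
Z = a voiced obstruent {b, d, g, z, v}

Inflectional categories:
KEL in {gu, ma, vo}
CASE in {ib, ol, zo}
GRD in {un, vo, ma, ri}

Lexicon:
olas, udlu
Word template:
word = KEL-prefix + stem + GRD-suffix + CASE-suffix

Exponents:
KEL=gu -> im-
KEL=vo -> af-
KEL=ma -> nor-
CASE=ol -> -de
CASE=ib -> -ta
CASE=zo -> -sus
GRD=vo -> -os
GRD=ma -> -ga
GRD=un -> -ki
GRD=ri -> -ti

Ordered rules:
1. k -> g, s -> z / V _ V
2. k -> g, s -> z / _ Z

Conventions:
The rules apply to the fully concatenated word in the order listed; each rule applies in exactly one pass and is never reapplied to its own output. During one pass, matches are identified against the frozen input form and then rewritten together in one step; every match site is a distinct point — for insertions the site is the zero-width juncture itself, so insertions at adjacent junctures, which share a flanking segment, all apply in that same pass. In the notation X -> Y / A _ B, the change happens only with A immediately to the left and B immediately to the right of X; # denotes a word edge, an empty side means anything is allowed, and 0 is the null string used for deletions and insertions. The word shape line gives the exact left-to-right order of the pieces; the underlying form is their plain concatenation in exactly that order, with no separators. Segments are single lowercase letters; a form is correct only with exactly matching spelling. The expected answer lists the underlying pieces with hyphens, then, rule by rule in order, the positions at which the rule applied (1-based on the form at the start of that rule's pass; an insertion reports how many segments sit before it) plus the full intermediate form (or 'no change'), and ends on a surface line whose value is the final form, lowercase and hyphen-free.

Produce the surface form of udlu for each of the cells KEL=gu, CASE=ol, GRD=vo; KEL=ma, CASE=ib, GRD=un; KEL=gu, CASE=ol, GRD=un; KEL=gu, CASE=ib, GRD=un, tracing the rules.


cell KEL=gu, CASE=ol, GRD=vo:
underlying: im-udlu-os-de
1. k -> g, s -> z / V _ V: no change
2. k -> g, s -> z / _ Z: fires at position(s) 8: imudluozde
surface: imudluozde

cell KEL=ma, CASE=ib, GRD=un:
underlying: nor-udlu-ki-ta
1. k -> g, s -> z / V _ V: fires at position(s) 8: norudlugita
2. k -> g, s -> z / _ Z: no change
surface: norudlugita

cell KEL=gu, CASE=ol, GRD=un:
underlying: im-udlu-ki-de
1. k -> g, s -> z / V _ V: fires at position(s) 7: imudlugide
2. k -> g, s -> z / _ Z: no change
surface: imudlugide

cell KEL=gu, CASE=ib, GRD=un:
underlying: im-udlu-ki-ta
1. k -> g, s -> z / V _ V: fires at position(s) 7: imudlugita
2. k -> g, s -> z / _ Z: no change
surface: imudlugita


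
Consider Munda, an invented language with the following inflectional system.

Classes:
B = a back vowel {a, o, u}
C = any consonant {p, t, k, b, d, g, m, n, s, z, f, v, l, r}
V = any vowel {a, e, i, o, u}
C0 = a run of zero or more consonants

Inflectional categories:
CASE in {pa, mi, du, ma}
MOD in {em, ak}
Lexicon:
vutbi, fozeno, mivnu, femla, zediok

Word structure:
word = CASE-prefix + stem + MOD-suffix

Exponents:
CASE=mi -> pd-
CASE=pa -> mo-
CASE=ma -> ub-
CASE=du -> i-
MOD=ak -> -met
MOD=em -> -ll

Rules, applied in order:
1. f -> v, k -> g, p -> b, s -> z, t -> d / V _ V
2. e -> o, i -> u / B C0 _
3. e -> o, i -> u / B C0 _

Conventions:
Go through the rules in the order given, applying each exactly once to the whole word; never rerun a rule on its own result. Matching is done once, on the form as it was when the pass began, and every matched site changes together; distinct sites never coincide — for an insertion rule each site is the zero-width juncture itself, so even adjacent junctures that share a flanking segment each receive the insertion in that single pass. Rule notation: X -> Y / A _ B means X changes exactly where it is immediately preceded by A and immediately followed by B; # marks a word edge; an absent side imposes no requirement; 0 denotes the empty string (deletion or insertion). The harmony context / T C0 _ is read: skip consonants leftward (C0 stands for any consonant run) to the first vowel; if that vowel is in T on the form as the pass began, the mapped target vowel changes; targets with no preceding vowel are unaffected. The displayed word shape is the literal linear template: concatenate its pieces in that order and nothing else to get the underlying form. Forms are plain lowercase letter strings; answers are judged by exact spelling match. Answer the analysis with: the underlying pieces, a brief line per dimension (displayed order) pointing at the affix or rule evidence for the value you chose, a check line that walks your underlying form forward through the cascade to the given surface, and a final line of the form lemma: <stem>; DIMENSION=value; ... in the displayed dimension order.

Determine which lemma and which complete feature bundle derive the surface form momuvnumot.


underlying: mo-mivnu-met
CASE=pa - signalled by the affix mo-
MOD=ak - signalled by the affix -met
check: momivnumet -> momivnumet -> momuvnumot -> momuvnumot
lemma: mivnu; CASE=pa; MOD=ak


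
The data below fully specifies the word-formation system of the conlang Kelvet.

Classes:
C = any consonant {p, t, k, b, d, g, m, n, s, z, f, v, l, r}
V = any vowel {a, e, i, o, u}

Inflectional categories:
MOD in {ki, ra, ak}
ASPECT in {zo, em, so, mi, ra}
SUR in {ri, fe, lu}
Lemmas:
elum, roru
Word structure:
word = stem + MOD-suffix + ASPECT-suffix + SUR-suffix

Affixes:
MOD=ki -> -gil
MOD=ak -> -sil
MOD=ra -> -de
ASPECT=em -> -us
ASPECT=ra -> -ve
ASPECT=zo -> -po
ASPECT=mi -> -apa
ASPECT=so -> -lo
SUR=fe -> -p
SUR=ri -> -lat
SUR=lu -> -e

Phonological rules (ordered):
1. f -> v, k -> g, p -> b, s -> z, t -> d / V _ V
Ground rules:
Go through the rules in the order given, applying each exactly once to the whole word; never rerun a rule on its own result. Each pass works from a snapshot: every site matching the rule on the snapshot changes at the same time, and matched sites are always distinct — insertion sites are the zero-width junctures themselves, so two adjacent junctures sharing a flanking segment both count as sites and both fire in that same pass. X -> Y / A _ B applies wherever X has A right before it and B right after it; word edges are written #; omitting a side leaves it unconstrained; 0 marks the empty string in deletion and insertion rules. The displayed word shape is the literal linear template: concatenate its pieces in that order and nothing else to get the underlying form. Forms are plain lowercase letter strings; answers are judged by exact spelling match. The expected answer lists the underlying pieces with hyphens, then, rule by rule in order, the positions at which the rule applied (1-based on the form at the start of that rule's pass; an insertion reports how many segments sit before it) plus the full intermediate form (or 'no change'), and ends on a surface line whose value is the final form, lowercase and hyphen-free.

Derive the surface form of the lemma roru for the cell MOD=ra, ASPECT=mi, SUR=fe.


underlying: roru-de-apa-p
1. f -> v, k -> g, p -> b, s -> z, t -> d / V _ V: fires at position(s) 8: rorudeabap
surface: rorudeabap


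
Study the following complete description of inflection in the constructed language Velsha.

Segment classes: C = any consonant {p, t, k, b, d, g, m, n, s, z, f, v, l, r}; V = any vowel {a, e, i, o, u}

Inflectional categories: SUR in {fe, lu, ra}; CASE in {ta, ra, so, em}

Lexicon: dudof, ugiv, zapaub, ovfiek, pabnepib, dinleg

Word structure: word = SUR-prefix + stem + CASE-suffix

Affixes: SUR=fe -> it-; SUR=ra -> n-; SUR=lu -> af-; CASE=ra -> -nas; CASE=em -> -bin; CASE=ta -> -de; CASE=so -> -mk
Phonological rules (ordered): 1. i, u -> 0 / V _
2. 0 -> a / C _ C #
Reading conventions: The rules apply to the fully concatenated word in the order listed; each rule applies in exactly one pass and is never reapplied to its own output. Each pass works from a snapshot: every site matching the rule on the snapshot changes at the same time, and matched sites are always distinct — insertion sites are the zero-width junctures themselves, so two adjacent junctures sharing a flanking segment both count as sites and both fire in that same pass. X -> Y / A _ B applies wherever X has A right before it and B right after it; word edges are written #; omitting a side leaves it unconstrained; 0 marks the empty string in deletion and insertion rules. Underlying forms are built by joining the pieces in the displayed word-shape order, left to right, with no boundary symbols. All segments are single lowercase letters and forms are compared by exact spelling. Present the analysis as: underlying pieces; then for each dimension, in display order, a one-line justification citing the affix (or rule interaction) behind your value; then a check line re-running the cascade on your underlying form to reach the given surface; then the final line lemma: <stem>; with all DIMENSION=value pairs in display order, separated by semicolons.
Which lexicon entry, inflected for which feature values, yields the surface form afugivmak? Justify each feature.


underlying: af-ugiv-mk
SUR=lu - signalled by the affix af-
CASE=so - signalled by the affix -mk
check: afugivmk -> afugivmk -> afugivmak
lemma: ugiv; SUR=lu; CASE=so


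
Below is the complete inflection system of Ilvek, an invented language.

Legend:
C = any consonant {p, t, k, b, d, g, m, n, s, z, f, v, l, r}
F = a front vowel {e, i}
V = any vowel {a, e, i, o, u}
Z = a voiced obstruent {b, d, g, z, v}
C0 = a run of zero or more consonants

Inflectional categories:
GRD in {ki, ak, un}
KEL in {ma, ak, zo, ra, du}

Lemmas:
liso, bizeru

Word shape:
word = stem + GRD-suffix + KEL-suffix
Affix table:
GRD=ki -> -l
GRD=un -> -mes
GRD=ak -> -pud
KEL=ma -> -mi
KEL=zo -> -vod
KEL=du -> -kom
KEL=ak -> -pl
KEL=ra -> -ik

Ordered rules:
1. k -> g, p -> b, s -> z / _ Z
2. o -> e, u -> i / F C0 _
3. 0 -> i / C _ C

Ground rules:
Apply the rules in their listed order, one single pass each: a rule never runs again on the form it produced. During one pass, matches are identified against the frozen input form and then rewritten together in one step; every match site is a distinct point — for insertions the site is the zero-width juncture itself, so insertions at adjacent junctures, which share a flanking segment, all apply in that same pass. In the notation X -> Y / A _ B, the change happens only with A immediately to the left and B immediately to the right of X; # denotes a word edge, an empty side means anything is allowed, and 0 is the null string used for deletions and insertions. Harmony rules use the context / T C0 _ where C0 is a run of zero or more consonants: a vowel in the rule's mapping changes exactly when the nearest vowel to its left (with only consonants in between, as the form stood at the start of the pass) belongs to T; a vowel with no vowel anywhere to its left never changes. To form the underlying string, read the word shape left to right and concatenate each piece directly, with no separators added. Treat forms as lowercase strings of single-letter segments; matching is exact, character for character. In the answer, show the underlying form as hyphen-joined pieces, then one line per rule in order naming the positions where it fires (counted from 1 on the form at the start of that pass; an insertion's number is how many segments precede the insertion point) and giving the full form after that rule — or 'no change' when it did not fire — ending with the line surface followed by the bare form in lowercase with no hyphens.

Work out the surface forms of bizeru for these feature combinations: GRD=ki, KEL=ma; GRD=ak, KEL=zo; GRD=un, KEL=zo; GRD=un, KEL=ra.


cell GRD=ki, KEL=ma:
underlying: bizeru-l-mi
1. k -> g, p -> b, s -> z / _ Z: no change
2. o -> e, u -> i / F C0 _: fires at position(s) 6: bizerilmi
3. 0 -> i / C _ C: inserts after position(s) 7: bizerilimi
surface: bizerilimi

cell GRD=ak, KEL=zo:
underlying: bizeru-pud-vod
1. k -> g, p -> b, s -> z / _ Z: no change
2. o -> e, u -> i / F C0 _: fires at position(s) 6: bizeripudvod
3. 0 -> i / C _ C: inserts after position(s) 9: bizeripudivod
surface: bizeripudivod

cell GRD=un, KEL=zo:
underlying: bizeru-mes-vod
1. k -> g, p -> b, s -> z / _ Z: fires at position(s) 9: bizerumezvod
2. o -> e, u -> i / F C0 _: fires at position(s) 6, 11: bizerimezved
3. 0 -> i / C _ C: inserts after position(s) 9: bizerimezived
surface: bizerimezived

cell GRD=un, KEL=ra:
underlying: bizeru-mes-ik
1. k -> g, p -> b, s -> z / _ Z: no change
2. o -> e, u -> i / F C0 _: fires at position(s) 6: bizerimesik
3. 0 -> i / C _ C: no change
surface: bizerimesik


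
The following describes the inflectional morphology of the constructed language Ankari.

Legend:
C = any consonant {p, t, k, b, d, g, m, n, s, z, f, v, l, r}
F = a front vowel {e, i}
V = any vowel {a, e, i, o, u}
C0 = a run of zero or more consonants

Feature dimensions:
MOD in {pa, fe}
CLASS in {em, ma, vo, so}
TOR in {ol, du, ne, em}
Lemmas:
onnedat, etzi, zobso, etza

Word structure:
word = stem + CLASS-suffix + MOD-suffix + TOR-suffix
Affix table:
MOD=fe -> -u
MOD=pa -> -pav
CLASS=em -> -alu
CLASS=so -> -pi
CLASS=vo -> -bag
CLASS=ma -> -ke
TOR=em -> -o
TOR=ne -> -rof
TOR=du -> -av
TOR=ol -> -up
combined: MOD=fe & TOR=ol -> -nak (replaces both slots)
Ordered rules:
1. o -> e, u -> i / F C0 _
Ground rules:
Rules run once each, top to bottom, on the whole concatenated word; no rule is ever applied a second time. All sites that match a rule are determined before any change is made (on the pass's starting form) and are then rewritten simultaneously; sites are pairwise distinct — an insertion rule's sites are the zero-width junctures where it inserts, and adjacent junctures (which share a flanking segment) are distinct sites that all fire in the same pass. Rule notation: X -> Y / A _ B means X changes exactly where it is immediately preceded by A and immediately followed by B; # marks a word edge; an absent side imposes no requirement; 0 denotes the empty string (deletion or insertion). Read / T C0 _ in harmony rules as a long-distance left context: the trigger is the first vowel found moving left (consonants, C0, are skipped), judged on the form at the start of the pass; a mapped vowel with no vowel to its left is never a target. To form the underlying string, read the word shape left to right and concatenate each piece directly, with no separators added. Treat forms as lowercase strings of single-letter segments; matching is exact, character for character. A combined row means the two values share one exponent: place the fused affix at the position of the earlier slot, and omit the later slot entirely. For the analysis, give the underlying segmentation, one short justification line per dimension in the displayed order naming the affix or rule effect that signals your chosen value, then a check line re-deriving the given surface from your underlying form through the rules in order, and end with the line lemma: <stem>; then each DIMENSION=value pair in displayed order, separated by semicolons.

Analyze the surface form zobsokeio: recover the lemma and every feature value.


underlying: zobso-ke-u-o
MOD=fe - signalled by the affix -u
CLASS=ma - signalled by the affix -ke
TOR=em - signalled by the affix -o
check: zobsokeuo -> zobsokeio
lemma: zobso; MOD=fe; CLASS=ma; TOR=em


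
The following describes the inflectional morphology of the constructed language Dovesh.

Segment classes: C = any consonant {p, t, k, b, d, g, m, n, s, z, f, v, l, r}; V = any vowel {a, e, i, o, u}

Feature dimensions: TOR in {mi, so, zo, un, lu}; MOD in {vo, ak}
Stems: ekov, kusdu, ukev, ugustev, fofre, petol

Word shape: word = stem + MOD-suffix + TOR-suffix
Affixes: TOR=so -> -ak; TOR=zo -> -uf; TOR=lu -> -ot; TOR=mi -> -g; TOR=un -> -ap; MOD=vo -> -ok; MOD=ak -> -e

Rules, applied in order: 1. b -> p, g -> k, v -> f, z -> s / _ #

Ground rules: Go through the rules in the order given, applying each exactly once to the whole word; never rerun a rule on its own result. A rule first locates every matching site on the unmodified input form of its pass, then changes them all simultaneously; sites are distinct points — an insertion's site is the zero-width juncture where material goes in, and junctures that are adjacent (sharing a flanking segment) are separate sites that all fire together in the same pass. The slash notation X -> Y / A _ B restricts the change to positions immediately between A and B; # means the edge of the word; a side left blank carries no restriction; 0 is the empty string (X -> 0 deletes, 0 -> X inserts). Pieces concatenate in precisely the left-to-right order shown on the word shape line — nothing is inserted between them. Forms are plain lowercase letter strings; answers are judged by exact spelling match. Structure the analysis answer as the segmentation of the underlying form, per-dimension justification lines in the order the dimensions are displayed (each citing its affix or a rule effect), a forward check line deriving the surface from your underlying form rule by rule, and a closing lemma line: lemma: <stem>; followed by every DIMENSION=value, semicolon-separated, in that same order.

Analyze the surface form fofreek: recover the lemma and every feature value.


underlying: fofre-e-g
TOR=mi - signalled by the affix -g
MOD=ak - signalled by the affix -e
check: fofreeg -> fofreek
lemma: fofre; TOR=mi; MOD=ak


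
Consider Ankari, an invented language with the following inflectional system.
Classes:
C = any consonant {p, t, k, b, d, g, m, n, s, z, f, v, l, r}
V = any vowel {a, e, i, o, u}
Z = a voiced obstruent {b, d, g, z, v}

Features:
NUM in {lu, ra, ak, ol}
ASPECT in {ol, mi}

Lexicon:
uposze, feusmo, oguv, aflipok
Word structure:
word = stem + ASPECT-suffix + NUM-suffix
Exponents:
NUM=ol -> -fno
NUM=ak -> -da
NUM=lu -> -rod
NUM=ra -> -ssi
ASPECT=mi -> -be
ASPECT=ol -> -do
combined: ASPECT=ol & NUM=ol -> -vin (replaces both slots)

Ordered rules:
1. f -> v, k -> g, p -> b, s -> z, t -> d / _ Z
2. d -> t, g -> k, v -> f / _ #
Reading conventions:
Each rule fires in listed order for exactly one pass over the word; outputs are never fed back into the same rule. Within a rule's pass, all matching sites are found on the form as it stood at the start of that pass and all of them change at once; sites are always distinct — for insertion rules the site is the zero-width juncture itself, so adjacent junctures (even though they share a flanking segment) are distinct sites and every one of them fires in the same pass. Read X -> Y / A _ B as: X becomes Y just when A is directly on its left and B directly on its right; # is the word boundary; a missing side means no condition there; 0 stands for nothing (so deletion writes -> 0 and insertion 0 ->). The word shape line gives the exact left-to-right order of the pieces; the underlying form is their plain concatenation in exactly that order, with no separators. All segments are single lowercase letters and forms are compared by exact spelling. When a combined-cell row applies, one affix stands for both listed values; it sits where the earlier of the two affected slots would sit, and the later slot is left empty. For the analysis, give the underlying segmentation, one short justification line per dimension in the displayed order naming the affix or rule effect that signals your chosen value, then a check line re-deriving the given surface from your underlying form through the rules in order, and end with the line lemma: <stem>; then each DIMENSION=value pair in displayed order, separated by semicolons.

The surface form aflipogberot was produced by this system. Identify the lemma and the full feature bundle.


underlying: aflipok-be-rod
NUM=lu - signalled by the affix -rod
ASPECT=mi - signalled by the affix -be
check: aflipokberod -> aflipogberod -> aflipogberot
lemma: aflipok; NUM=lu; ASPECT=mi


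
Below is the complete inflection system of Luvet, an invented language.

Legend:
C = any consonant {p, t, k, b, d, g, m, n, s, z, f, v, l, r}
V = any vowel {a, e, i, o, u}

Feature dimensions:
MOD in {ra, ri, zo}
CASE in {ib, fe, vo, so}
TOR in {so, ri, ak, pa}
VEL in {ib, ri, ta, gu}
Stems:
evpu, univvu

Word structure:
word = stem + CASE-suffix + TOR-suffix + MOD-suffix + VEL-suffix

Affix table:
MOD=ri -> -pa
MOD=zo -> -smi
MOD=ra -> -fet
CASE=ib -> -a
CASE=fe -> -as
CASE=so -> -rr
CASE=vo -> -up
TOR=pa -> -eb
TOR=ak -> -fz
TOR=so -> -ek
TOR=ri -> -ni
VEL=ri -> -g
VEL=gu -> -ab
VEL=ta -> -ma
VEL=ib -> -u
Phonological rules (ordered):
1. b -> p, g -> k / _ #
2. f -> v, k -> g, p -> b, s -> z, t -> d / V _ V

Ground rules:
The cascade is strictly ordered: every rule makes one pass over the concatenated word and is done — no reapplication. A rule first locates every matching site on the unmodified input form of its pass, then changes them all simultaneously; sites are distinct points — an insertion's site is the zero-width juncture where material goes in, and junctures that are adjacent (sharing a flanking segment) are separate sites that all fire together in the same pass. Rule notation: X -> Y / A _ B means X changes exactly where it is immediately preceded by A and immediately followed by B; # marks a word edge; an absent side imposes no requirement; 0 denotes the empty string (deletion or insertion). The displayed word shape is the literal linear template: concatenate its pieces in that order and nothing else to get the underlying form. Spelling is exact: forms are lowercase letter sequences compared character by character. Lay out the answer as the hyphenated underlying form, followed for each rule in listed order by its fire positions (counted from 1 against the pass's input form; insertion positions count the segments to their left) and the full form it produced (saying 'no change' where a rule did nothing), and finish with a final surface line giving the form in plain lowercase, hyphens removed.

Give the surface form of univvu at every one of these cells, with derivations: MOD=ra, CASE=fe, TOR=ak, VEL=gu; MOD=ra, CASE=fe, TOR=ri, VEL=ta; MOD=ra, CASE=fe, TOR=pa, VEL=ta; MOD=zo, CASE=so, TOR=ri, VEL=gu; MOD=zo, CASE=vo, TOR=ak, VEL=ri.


cell MOD=ra, CASE=fe, TOR=ak, VEL=gu:
underlying: univvu-as-fz-fet-ab
1. b -> p, g -> k / _ #: fires at position(s) 15: univvuasfzfetap
2. f -> v, k -> g, p -> b, s -> z, t -> d / V _ V: fires at position(s) 13: univvuasfzfedap
surface: univvuasfzfedap

cell MOD=ra, CASE=fe, TOR=ri, VEL=ta:
underlying: univvu-as-ni-fet-ma
1. b -> p, g -> k / _ #: no change
2. f -> v, k -> g, p -> b, s -> z, t -> d / V _ V: fires at position(s) 11: univvuasnivetma
surface: univvuasnivetma

cell MOD=ra, CASE=fe, TOR=pa, VEL=ta:
underlying: univvu-as-eb-fet-ma
1. b -> p, g -> k / _ #: no change
2. f -> v, k -> g, p -> b, s -> z, t -> d / V _ V: fires at position(s) 8: univvuazebfetma
surface: univvuazebfetma

cell MOD=zo, CASE=so, TOR=ri, VEL=gu:
underlying: univvu-rr-ni-smi-ab
1. b -> p, g -> k / _ #: fires at position(s) 15: univvurrnismiap
2. f -> v, k -> g, p -> b, s -> z, t -> d / V _ V: no change
surface: univvurrnismiap

cell MOD=zo, CASE=vo, TOR=ak, VEL=ri:
underlying: univvu-up-fz-smi-g
1. b -> p, g -> k / _ #: fires at position(s) 14: univvuupfzsmik
2. f -> v, k -> g, p -> b, s -> z, t -> d / V _ V: no change
surface: univvuupfzsmik


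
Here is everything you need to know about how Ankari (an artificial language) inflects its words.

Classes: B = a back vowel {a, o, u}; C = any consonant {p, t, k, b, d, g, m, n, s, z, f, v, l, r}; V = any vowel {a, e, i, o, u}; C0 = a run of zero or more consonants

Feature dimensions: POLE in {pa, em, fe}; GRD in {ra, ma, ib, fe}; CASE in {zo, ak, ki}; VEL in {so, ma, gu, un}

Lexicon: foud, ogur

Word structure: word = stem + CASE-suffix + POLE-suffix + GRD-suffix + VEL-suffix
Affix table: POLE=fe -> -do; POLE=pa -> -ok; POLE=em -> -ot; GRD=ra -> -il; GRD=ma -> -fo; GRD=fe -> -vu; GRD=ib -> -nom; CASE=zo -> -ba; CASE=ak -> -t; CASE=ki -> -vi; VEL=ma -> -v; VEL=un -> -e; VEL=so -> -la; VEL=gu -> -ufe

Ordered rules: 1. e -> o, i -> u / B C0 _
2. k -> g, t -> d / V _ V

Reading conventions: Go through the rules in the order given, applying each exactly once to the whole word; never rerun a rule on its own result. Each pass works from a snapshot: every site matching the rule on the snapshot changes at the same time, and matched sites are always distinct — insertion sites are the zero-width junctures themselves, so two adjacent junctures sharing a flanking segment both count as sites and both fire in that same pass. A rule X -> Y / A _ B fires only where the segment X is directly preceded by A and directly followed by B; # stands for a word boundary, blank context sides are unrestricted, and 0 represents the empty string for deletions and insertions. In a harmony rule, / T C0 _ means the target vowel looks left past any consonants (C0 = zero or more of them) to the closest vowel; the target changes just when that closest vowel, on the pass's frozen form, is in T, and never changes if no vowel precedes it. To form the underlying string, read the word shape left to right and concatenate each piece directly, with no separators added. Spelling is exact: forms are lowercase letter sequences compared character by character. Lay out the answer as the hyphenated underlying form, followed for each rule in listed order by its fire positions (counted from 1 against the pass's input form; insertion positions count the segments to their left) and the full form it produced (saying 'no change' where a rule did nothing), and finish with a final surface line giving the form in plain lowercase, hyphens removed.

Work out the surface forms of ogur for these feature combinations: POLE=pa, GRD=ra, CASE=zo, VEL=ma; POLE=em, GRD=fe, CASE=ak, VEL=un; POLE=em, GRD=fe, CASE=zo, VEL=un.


cell POLE=pa, GRD=ra, CASE=zo, VEL=ma:
underlying: ogur-ba-ok-il-v
1. e -> o, i -> u / B C0 _: fires at position(s) 9: ogurbaokulv
2. k -> g, t -> d / V _ V: fires at position(s) 8: ogurbaogulv
surface: ogurbaogulv

cell POLE=em, GRD=fe, CASE=ak, VEL=un:
underlying: ogur-t-ot-vu-e
1. e -> o, i -> u / B C0 _: fires at position(s) 10: ogurtotvuo
2. k -> g, t -> d / V _ V: no change
surface: ogurtotvuo

cell POLE=em, GRD=fe, CASE=zo, VEL=un:
underlying: ogur-ba-ot-vu-e
1. e -> o, i -> u / B C0 _: fires at position(s) 11: ogurbaotvuo
2. k -> g, t -> d / V _ V: no change
surface: ogurbaotvuo
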